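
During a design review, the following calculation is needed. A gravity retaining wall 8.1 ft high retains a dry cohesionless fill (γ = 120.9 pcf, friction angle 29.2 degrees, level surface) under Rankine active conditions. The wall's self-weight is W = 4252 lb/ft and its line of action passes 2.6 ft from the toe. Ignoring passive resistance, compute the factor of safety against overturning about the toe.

K_a = tan²(45° − 29.2°/2) = 0.3442.
P_a = ½K_aγH² = 0.5×0.3442×120.9×8.1² = 1365 lb/ft, acting at H/3 = 2.700 ft above the base.
Overturning moment M_o = P_a × H/3 = 1365 × 2.700 = 3686.
Resisting moment M_r = W × 2.6 = 4252 × 2.6 = 11060.
FS_overturning = M_r/M_o = 11060/3686 = 2.999.

3.00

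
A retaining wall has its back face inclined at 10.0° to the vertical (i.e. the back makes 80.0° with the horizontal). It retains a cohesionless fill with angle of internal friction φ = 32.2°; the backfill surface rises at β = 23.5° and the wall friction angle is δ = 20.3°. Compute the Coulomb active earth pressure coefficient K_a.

0.539

K_a = sin²(α+φ) / [sin²α · sin(α−δ) · (1 + √{sin(φ+δ)sin(φ−β) / (sin(α−δ)sin(α+β))})²].
With α = 80.0°, φ = 32.2°, δ = 20.3°, β = 23.5°: K_a = 0.5391.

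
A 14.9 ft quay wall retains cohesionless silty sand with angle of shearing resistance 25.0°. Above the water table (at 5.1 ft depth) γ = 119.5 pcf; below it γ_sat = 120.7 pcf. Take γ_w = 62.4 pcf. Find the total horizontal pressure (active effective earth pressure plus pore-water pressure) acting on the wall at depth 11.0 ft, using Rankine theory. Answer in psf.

755 psf

K_a = (1 − sin φ)/(1 + sin φ) = 0.4059.
γ' = 120.7 − 62.4 = 58.30 pcf.
Effective vertical stress at 11.0 ft: σ'_v = 119.5×5.1 + 58.30×5.90 = 953.4 psf.
σ'_h = K_a σ'_v = 0.4059 × 953.4 = 387.0 psf; u = γ_w × 5.90 = 368.2 psf.
Total σ_h = 387.0 + 368.2 = 755.1 psf.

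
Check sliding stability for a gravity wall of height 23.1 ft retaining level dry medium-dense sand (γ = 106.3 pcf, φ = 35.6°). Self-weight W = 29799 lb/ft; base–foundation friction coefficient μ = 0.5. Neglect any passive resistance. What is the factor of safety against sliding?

1.99

K_a = tan²(45° − 35.6°/2) = 0.2641.
P_a = ½K_aγH² = 0.5×0.2641×106.3×23.1² = 7491 lb/ft, acting at H/3 = 7.700 ft above the base.
FS_sliding = μW / P_a = 0.5×29799 / 7491 = 1.989.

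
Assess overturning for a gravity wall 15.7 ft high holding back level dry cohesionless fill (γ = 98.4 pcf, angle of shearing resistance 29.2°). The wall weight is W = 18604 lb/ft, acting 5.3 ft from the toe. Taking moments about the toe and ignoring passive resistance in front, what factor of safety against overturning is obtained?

K_a = tan²(45° − 29.2°/2) = 0.3442.
P_a = ½K_aγH² = 0.5×0.3442×98.4×15.7² = 4174 lb/ft, acting at H/3 = 5.233 ft above the base.
Overturning moment M_o = P_a × H/3 = 4174 × 5.233 = 21850.
Resisting moment M_r = W × 5.3 = 18604 × 5.3 = 98600.
FS_overturning = M_r/M_o = 98600/21850 = 4.513.

4.51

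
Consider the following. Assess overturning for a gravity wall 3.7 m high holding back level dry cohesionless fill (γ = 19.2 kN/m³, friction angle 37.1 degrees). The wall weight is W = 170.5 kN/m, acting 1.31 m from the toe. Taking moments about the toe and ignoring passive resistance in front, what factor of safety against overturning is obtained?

5.57

K_a = tan²(45° − 37.1°/2) = 0.2475.
P_a = ½K_aγH² = 0.5×0.2475×19.2×3.7² = 32.53 kN/m, acting at H/3 = 1.233 m above the base.
Overturning moment M_o = P_a × H/3 = 32.53 × 1.233 = 40.12.
Resisting moment M_r = W × 1.31 = 170.5 × 1.31 = 223.4.
FS_overturning = M_r/M_o = 223.4/40.12 = 5.568.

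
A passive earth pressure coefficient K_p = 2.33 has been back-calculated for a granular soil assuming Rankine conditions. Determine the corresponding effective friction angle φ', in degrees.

23.5°

K_p = (1+sin φ)/(1−sin φ) ⇒ sin φ = (K_p − 1)/(K_p + 1) = 0.3994.
φ = arcsin(0.3994) = 23.54°.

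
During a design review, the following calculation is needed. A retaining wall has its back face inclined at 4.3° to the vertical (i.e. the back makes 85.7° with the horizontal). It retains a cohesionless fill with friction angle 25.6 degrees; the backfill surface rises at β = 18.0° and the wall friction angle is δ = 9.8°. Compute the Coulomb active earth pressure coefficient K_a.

K_a = sin²(α+φ) / [sin²α · sin(α−δ) · (1 + √{sin(φ+δ)sin(φ−β) / (sin(α−δ)sin(α+β))})²].
With α = 85.7°, φ = 25.6°, δ = 9.8°, β = 18.0°: K_a = 0.5450.

0.545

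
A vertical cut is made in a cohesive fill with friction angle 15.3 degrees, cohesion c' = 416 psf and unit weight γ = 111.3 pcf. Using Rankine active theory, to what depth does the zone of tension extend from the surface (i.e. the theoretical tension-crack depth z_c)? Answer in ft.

K_a = tan²(45° − 15.3°/2) = 0.5824; √K_a = 0.7632.
The active pressure is zero where K_a γ z = 2c√K_a, so z_c = 2c/(γ√K_a) = 2×416/(111.3×0.7632) = 9.795 ft.

9.79 ft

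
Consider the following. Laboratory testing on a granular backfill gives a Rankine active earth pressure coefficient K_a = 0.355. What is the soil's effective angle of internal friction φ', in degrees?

28.4°

K_a = tan²(45° − φ/2) ⇒ 45° − φ/2 = arctan(√0.355) = 30.79°.
φ = 2(45° − 30.79°) = 28.43°.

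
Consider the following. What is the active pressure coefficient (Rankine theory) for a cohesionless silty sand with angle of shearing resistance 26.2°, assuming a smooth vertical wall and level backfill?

K_a = tan²(45° − φ/2) = tan²(31.90°) = 0.3874.

0.387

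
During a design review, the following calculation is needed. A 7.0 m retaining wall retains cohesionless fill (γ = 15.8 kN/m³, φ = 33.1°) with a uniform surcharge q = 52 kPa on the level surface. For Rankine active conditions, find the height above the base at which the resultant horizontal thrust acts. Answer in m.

2.90 m

K_a = 0.2936.
Triangular part P₁ = ½K_aγH² = 113.6 at H/3 = 2.333 m; rectangular part P₂ = K_a q H = 106.9 at H/2 = 3.500 m.
ȳ = (P₁·2.333 + P₂·3.500)/(P₁+P₂) = 2.899 m.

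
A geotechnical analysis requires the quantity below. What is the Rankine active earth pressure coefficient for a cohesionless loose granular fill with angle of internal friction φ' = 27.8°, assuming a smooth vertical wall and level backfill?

K_a = (1 − sin φ)/(1 + sin φ) = (1 − sin 27.8°)/(1 + sin 27.8°) = 0.3639.

0.364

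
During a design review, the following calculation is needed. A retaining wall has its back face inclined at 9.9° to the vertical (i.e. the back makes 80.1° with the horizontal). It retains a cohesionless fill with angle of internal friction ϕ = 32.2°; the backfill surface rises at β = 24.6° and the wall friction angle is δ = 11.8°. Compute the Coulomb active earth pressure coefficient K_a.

K_a = sin²(α+φ) / [sin²α · sin(α−δ) · (1 + √{sin(φ+δ)sin(φ−β) / (sin(α−δ)sin(α+β))})²].
With α = 80.1°, φ = 32.2°, δ = 11.8°, β = 24.6°: K_a = 0.5451.

0.545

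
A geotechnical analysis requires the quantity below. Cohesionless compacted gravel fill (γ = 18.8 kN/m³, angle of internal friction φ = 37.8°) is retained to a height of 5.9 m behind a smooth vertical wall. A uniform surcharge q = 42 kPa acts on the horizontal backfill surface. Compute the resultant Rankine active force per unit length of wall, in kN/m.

138 kN/m

K_a = tan²(45° − φ/2) = 0.2400.
Soil triangle: ½ K_a γ H² = 0.5×0.2400×18.8×5.9² = 78.53 kN/m.
Surcharge rectangle: K_a q H = 0.2400×42×5.9 = 59.47 kN/m.
Total = 78.53 + 59.47 = 138.0 kN/m.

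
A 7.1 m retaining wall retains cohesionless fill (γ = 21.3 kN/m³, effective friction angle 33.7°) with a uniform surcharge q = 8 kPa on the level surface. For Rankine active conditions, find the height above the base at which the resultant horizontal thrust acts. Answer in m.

K_a = 0.2863.
Triangular part P₁ = ½K_aγH² = 153.7 at H/3 = 2.367 m; rectangular part P₂ = K_a q H = 16.26 at H/2 = 3.550 m.
ȳ = (P₁·2.367 + P₂·3.550)/(P₁+P₂) = 2.480 m.

2.48 m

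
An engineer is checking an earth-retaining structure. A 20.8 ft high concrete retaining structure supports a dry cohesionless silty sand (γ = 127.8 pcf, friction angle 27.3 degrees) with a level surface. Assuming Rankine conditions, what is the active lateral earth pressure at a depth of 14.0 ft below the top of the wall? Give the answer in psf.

664 psf

K_a = (1 − sin φ)/(1 + sin φ) = 0.3711.
σ_h = K_a γ z = 0.3711 × 127.8 × 14.0 = 664.0 psf.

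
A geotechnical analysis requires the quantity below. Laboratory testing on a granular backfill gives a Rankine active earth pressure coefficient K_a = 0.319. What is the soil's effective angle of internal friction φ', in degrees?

K_a = tan²(45° − φ/2) ⇒ 45° − φ/2 = arctan(√0.319) = 29.46°.
φ = 2(45° − 29.46°) = 31.08°.

31.1°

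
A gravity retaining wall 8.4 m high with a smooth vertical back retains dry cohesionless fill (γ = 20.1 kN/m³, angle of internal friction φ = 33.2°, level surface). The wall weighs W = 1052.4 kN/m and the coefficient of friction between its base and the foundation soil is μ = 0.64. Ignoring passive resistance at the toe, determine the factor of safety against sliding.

K_a = tan²(45° − 33.2°/2) = 0.2924.
P_a = ½K_aγH² = 0.5×0.2924×20.1×8.4² = 207.3 kN/m, acting at H/3 = 2.800 m above the base.
FS_sliding = μW / P_a = 0.64×1052.4 / 207.3 = 3.249.

3.25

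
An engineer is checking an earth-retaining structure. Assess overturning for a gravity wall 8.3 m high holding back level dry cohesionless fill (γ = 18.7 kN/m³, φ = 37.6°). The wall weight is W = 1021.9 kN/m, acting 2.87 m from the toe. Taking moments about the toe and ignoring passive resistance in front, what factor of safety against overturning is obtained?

6.80

K_a = tan²(45° − 37.6°/2) = 0.2421.
P_a = ½K_aγH² = 0.5×0.2421×18.7×8.3² = 156.0 kN/m, acting at H/3 = 2.767 m above the base.
Overturning moment M_o = P_a × H/3 = 156.0 × 2.767 = 431.5.
Resisting moment M_r = W × 2.87 = 1021.9 × 2.87 = 2933.
FS_overturning = M_r/M_o = 2933/431.5 = 6.797.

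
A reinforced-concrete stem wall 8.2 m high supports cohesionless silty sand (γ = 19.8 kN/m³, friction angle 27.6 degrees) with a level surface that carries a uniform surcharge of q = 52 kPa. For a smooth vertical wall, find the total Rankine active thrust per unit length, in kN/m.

401 kN/m

K_a = tan²(45° − φ/2) = 0.3668.
Soil triangle: ½ K_a γ H² = 0.5×0.3668×19.8×8.2² = 244.2 kN/m.
Surcharge rectangle: K_a q H = 0.3668×52×8.2 = 156.4 kN/m.
Total = 244.2 + 156.4 = 400.5 kN/m.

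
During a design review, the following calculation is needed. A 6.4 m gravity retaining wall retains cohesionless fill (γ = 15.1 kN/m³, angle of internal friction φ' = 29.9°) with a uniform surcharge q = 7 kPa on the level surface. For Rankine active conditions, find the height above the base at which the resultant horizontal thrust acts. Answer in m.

2.27 m

K_a = 0.3347.
Triangular part P₁ = ½K_aγH² = 103.5 at H/3 = 2.133 m; rectangular part P₂ = K_a q H = 14.99 at H/2 = 3.200 m.
ȳ = (P₁·2.133 + P₂·3.200)/(P₁+P₂) = 2.268 m.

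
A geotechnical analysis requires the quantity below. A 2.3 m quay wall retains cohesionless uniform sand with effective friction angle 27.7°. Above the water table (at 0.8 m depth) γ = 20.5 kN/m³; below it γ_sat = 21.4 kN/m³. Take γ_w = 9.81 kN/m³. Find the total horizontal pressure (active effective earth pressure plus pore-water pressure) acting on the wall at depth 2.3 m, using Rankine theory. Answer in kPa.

K_a = (1 − sin φ)/(1 + sin φ) = 0.3653.
γ' = 21.4 − 9.81 = 11.59 kN/m³.
Effective vertical stress at 2.3 m: σ'_v = 20.5×0.8 + 11.59×1.50 = 33.78 kPa.
σ'_h = K_a σ'_v = 0.3653 × 33.78 = 12.34 kPa; u = γ_w × 1.50 = 14.71 kPa.
Total σ_h = 12.34 + 14.71 = 27.06 kPa.

27.1 kPa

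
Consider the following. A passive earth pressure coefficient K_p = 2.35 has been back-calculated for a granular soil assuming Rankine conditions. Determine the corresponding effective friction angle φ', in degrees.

K_p = (1+sin φ)/(1−sin φ) ⇒ sin φ = (K_p − 1)/(K_p + 1) = 0.4030.
φ = arcsin(0.4030) = 23.76°.

23.8°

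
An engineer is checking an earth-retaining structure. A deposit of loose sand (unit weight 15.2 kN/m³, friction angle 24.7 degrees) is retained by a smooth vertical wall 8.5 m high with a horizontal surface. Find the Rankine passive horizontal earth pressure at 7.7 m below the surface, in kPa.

285 kPa

K_p = (1 + sin φ)/(1 − sin φ) = 2.436.
σ_h = K_p γ z = 2.436 × 15.2 × 7.7 = 285.1 kPa.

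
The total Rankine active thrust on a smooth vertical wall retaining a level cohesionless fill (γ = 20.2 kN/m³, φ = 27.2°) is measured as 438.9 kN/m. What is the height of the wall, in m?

10.8 m

K_a = 0.3726. P_a = ½ K_a γ H² ⇒ H = √(2P_a/(K_a γ)).
H = √(2×438.9/(0.3726×20.2)) = 10.80 m.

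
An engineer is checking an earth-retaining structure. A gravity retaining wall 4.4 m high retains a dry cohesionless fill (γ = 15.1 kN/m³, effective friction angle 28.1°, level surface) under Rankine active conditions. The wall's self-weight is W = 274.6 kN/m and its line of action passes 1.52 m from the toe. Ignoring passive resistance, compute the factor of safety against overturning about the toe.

K_a = tan²(45° − 28.1°/2) = 0.3596.
P_a = ½K_aγH² = 0.5×0.3596×15.1×4.4² = 52.56 kN/m, acting at H/3 = 1.467 m above the base.
Overturning moment M_o = P_a × H/3 = 52.56 × 1.467 = 77.09.
Resisting moment M_r = W × 1.52 = 274.6 × 1.52 = 417.4.
FS_overturning = M_r/M_o = 417.4/77.09 = 5.414.

5.41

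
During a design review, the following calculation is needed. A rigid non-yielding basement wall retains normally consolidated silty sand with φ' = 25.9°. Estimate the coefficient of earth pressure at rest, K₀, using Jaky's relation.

0.563

K₀ = 1 − sin φ' = 1 − sin 25.9° = 0.5632.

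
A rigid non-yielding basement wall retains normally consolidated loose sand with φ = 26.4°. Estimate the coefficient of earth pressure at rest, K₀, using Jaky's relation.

0.555

K₀ = 1 − sin φ' = 1 − sin 26.4° = 0.5554.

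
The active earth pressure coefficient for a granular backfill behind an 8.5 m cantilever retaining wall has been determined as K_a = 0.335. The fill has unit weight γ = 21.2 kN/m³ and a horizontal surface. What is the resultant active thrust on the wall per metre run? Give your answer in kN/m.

P = ½ K_a γ H² = 0.5 × 0.335 × 21.2 × 8.5² = 256.6 kN/m.

257 kN/m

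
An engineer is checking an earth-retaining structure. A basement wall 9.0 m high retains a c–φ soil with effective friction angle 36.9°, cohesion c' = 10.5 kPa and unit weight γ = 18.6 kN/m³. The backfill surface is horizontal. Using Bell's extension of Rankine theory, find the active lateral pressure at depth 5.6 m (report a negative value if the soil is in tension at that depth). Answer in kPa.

15.5 kPa

K_a = (1 − sin φ)/(1 + sin φ) = 0.2497.
σ_a = K_a γ z − 2c√K_a = 0.2497×18.6×5.6 − 2×10.5×0.4997 = 15.51 kPa.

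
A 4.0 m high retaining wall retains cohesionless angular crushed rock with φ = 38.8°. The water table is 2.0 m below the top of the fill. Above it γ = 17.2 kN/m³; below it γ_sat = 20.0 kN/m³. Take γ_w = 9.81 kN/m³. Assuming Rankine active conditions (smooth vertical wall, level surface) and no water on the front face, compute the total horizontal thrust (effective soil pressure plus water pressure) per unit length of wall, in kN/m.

K_a = tan²(45° − φ/2) = 0.2296.
γ' = 20.0 − 9.81 = 10.19 kN/m³. Depth below WT = 2.0 m.
σ'_h at WT = K_a γ d_w = 7.897 kPa; at base = 7.897 + K_a γ' × 2.0 = 12.58 kPa.
P₁ (0–2.0 m) = ½×7.897×2.0 = 7.897. P₂ (2.0–4.0 m) = ½(7.897+12.58)×2.0 = 20.47.
P_w = ½ γ_w h₂² = 0.5×9.81×2.0² = 19.62. Total = 7.897+20.47+19.62 = 47.99 kN/m.

48.0 kN/m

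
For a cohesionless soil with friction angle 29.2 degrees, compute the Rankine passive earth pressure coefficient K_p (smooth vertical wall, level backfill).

K_p = (1 + sin φ)/(1 − sin φ) = tan²(45° + 29.2°/2) = 2.905.

2.91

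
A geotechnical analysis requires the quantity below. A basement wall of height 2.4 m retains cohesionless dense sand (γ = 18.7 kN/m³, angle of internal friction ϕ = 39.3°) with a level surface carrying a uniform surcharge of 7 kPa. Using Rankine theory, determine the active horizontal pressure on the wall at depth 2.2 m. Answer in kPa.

10.8 kPa

K_a = (1 − sin φ)/(1 + sin φ) = 0.2245.
σ_v = γz + q = 18.7 × 2.2 + 7 = 48.14 kPa.
σ_h = K_a σ_v = 0.2245 × 48.14 = 10.81 kPa.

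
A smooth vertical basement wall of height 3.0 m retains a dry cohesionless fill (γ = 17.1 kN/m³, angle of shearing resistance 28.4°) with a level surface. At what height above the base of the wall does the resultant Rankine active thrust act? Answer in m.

K_a = 0.3554.
The pressure distribution is triangular, so the resultant acts at H/3 above the base = 3.0/3 = 1.000 m.

1.00 m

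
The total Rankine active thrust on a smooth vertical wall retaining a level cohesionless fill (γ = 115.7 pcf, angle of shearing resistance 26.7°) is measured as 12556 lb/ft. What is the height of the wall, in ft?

23.9 ft

K_a = 0.3800. P_a = ½ K_a γ H² ⇒ H = √(2P_a/(K_a γ)).
H = √(2×12556/(0.3800×115.7)) = 23.90 ft.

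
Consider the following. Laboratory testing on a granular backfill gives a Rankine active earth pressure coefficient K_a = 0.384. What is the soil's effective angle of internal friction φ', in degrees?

K_a = tan²(45° − φ/2) ⇒ 45° − φ/2 = arctan(√0.384) = 31.79°.
φ = 2(45° − 31.79°) = 26.43°.

26.4°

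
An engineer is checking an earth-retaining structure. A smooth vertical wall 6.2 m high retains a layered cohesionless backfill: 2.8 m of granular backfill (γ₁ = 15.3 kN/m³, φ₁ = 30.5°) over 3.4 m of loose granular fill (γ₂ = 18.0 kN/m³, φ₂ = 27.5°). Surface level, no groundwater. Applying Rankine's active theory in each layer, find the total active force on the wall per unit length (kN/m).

112 kN/m

K_a1 = tan²(45°−30.5°/2) = 0.3267; K_a2 = tan²(45°−27.5°/2) = 0.3682.
Layer 1: σ at base = K_a1 γ₁ h₁ = 13.99 kPa; P₁ = ½×13.99×2.8 = 19.59.
Layer 2: σ_v at top = γ₁h₁ = 42.84; σ_h top = K_a2×42.84 = 15.77; σ_h base = K_a2×(42.84+18.0×3.4) = 38.31.
P₂ = ½(15.77+38.31)×3.4 = 91.94. Total P_a = 19.59+91.94 = 111.5 kN/m.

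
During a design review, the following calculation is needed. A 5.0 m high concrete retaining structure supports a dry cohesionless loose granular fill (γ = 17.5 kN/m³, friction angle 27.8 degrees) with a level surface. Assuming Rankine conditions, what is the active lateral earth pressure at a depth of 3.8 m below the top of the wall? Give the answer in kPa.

24.2 kPa

K_a = (1 − sin φ)/(1 + sin φ) = 0.3639.
σ_h = K_a γ z = 0.3639 × 17.5 × 3.8 = 24.20 kPa.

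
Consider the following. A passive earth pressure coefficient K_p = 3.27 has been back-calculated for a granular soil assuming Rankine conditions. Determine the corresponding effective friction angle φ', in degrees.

K_p = (1+sin φ)/(1−sin φ) ⇒ sin φ = (K_p − 1)/(K_p + 1) = 0.5316.
φ = arcsin(0.5316) = 32.11°.

32.1°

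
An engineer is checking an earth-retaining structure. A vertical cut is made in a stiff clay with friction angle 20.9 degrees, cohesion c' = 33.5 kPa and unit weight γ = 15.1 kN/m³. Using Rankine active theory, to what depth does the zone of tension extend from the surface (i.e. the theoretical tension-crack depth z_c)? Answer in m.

K_a = tan²(45° − 20.9°/2) = 0.4741; √K_a = 0.6886.
The active pressure is zero where K_a γ z = 2c√K_a, so z_c = 2c/(γ√K_a) = 2×33.5/(15.1×0.6886) = 6.444 m.

6.44 m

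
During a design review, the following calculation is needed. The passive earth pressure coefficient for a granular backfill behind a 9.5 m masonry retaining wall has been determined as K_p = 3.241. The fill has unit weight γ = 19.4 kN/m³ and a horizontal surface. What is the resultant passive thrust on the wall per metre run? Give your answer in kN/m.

2840 kN/m

P = ½ K_p γ H² = 0.5 × 3.241 × 19.4 × 9.5² = 2837 kN/m.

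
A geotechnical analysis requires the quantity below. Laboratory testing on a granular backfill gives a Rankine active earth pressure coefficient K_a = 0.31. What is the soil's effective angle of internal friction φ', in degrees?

31.8°

K_a = tan²(45° − φ/2) ⇒ 45° − φ/2 = arctan(√0.31) = 29.11°.
φ = 2(45° − 29.11°) = 31.78°.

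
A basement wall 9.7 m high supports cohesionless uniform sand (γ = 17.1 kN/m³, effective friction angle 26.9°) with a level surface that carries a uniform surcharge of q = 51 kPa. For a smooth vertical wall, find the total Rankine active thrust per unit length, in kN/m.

K_a = tan²(45° − φ/2) = 0.3770.
Soil triangle: ½ K_a γ H² = 0.5×0.3770×17.1×9.7² = 303.3 kN/m.
Surcharge rectangle: K_a q H = 0.3770×51×9.7 = 186.5 kN/m.
Total = 303.3 + 186.5 = 489.8 kN/m.

490 kN/m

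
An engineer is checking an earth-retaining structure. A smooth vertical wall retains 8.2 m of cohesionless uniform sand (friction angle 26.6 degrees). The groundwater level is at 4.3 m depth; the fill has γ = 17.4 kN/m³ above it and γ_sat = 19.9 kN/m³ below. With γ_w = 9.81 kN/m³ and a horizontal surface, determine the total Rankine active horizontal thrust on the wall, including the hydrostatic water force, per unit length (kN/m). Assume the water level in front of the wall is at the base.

277 kN/m

K_a = tan²(45° − φ/2) = 0.3814.
γ' = 19.9 − 9.81 = 10.09 kN/m³. Depth below WT = 3.9 m.
σ'_h at WT = K_a γ d_w = 28.54 kPa; at base = 28.54 + K_a γ' × 3.9 = 43.55 kPa.
P₁ (0–4.3 m) = ½×28.54×4.3 = 61.36. P₂ (4.3–8.2 m) = ½(28.54+43.55)×3.9 = 140.6.
P_w = ½ γ_w h₂² = 0.5×9.81×3.9² = 74.61. Total = 61.36+140.6+74.61 = 276.5 kN/m.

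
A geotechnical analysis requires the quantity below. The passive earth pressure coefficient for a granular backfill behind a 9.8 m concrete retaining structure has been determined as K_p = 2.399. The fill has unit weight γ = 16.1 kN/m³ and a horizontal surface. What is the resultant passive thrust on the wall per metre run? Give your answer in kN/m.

1850 kN/m

P = ½ K_p γ H² = 0.5 × 2.399 × 16.1 × 9.8² = 1855 kN/m.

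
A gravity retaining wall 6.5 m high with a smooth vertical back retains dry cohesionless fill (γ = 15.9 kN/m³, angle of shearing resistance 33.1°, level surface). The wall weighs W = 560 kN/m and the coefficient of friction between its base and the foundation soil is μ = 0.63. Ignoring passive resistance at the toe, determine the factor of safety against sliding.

3.58

K_a = tan²(45° − 33.1°/2) = 0.2936.
P_a = ½K_aγH² = 0.5×0.2936×15.9×6.5² = 98.61 kN/m, acting at H/3 = 2.167 m above the base.
FS_sliding = μW / P_a = 0.63×560 / 98.61 = 3.578.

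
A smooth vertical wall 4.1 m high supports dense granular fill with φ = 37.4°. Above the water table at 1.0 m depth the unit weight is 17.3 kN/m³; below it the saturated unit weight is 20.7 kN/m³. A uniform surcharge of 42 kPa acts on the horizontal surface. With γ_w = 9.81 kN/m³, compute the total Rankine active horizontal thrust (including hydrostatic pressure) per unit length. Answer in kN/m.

K_a = tan²(45° − φ/2) = 0.2443.
γ' = 20.7 − 9.81 = 10.89 kN/m³. h₂ = H − d_w = 3.1 m.
σ'_h: at surface K_a·q = 10.26; at WT K_a(q+γd_w) = 14.48; at base K_a(q+γd_w+γ'h₂) = 22.73 kPa.
P₁ = ½(10.26+14.48)×1.0 = 12.37; P₂ = ½(14.48+22.73)×3.1 = 57.68; P_w = ½γ_w h₂² = 47.14.
Total = 12.37+57.68+47.14 = 117.2 kN/m.

117 kN/m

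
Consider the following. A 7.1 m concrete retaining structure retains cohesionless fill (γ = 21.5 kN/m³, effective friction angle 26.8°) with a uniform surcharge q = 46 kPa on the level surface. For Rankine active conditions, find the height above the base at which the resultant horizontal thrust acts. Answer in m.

K_a = 0.3785.
Triangular part P₁ = ½K_aγH² = 205.1 at H/3 = 2.367 m; rectangular part P₂ = K_a q H = 123.6 at H/2 = 3.550 m.
ȳ = (P₁·2.367 + P₂·3.550)/(P₁+P₂) = 2.812 m.

2.81 m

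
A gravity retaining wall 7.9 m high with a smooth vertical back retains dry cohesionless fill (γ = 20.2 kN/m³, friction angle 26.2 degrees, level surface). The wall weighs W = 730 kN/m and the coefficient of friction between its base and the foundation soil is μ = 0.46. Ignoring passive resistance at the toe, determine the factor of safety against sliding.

1.38

K_a = tan²(45° − 26.2°/2) = 0.3874.
P_a = ½K_aγH² = 0.5×0.3874×20.2×7.9² = 244.2 kN/m, acting at H/3 = 2.633 m above the base.
FS_sliding = μW / P_a = 0.46×730 / 244.2 = 1.375.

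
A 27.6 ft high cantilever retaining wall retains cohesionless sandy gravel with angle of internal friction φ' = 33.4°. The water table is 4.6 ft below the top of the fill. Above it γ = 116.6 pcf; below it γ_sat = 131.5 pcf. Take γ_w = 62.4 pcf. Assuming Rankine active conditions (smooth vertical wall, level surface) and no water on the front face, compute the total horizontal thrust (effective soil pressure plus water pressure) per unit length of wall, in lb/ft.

25700 lb/ft

K_a = tan²(45° − φ/2) = 0.2899.
γ' = 131.5 − 62.4 = 69.10 pcf. Depth below WT = 23.0 ft.
σ'_h at WT = K_a γ d_w = 155.5 psf; at base = 155.5 + K_a γ' × 23.0 = 616.3 psf.
P₁ (0–4.6 ft) = ½×155.5×4.6 = 357.7. P₂ (4.6–27.6 ft) = ½(155.5+616.3)×23.0 = 8875.
P_w = ½ γ_w h₂² = 0.5×62.4×23.0² = 16500. Total = 357.7+8875+16500 = 25740 lb/ft.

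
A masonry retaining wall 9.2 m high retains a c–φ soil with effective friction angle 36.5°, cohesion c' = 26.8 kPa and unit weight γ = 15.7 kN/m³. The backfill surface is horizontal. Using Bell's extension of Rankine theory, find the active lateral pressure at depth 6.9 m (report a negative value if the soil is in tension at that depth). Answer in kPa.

0.505 kPa

K_a = (1 − sin φ)/(1 + sin φ) = 0.2541.
σ_a = K_a γ z − 2c√K_a = 0.2541×15.7×6.9 − 2×26.8×0.5040 = 0.5055 kPa.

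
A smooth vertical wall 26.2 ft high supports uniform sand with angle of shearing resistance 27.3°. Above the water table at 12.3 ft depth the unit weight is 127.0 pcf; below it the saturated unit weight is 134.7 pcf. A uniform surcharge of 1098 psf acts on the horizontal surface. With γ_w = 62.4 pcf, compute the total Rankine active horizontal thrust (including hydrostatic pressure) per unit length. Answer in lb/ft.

K_a = tan²(45° − φ/2) = 0.3711.
γ' = 134.7 − 62.4 = 72.30 pcf. h₂ = H − d_w = 13.9 ft.
σ'_h: at surface K_a·q = 407.5; at WT K_a(q+γd_w) = 987.2; at base K_a(q+γd_w+γ'h₂) = 1360 psf.
P₁ = ½(407.5+987.2)×12.3 = 8578; P₂ = ½(987.2+1360)×13.9 = 16310; P_w = ½γ_w h₂² = 6028.
Total = 8578+16310+6028 = 30920 lb/ft.

30900 lb/ft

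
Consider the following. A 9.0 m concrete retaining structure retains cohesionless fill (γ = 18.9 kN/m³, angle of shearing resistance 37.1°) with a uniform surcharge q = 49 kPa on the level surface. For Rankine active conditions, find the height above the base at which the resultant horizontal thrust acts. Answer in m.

3.55 m

K_a = 0.2475.
Triangular part P₁ = ½K_aγH² = 189.4 at H/3 = 3.000 m; rectangular part P₂ = K_a q H = 109.1 at H/2 = 4.500 m.
ȳ = (P₁·3.000 + P₂·4.500)/(P₁+P₂) = 3.548 m.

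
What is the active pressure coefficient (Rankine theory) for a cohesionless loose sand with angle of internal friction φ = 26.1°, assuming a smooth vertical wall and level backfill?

0.389

K_a = (1 − sin φ)/(1 + sin φ) = (1 − sin 26.1°)/(1 + sin 26.1°) = 0.3889.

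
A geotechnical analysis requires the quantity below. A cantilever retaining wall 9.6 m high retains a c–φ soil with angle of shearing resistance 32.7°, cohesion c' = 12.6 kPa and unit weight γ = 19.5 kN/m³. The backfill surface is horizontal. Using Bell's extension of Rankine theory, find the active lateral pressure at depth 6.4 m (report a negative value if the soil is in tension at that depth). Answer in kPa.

K_a = (1 − sin φ)/(1 + sin φ) = 0.2985.
σ_a = K_a γ z − 2c√K_a = 0.2985×19.5×6.4 − 2×12.6×0.5464 = 23.48 kPa.

23.5 kPa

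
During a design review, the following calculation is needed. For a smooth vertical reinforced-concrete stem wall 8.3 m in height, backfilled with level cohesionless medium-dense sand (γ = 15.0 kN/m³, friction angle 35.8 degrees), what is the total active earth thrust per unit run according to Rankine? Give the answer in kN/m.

K_a = tan²(45° − φ/2) = 0.2619.
P_a = ½ K_a γ H² = 0.5 × 0.2619 × 15.0 × 8.3² = 135.3 kN/m.

135 kN/m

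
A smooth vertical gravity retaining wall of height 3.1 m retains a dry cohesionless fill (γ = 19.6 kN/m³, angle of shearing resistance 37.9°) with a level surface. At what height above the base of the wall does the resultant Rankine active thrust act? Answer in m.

K_a = 0.2389.
The pressure distribution is triangular, so the resultant acts at H/3 above the base = 3.1/3 = 1.033 m.

1.03 m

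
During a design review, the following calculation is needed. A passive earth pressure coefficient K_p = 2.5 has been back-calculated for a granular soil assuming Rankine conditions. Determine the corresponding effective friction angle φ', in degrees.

25.4°

K_p = (1+sin φ)/(1−sin φ) ⇒ sin φ = (K_p − 1)/(K_p + 1) = 0.4286.
φ = arcsin(0.4286) = 25.38°.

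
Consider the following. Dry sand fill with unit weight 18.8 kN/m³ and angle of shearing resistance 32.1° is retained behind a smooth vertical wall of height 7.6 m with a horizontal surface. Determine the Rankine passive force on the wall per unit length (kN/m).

K_p = tan²(45° + φ/2) = 3.268.
P_p = ½ K_p γ H² = 0.5 × 3.268 × 18.8 × 7.6² = 1774 kN/m.

1770 kN/m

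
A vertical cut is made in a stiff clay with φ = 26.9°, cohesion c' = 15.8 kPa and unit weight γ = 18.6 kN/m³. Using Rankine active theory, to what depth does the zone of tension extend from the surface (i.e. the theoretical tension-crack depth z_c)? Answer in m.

2.77 m

K_a = tan²(45° − 26.9°/2) = 0.3770; √K_a = 0.6140.
The active pressure is zero where K_a γ z = 2c√K_a, so z_c = 2c/(γ√K_a) = 2×15.8/(18.6×0.6140) = 2.767 m.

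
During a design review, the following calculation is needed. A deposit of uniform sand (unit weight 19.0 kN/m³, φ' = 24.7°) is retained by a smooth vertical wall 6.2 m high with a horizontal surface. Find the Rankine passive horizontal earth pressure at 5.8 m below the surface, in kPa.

K_p = (1 + sin φ)/(1 − sin φ) = 2.436.
σ_h = K_p γ z = 2.436 × 19.0 × 5.8 = 268.4 kPa.

268 kPa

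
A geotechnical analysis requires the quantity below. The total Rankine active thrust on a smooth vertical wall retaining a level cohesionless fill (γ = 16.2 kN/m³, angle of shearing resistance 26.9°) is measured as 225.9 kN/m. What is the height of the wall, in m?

8.60 m

K_a = 0.3770. P_a = ½ K_a γ H² ⇒ H = √(2P_a/(K_a γ)).
H = √(2×225.9/(0.3770×16.2)) = 8.601 m.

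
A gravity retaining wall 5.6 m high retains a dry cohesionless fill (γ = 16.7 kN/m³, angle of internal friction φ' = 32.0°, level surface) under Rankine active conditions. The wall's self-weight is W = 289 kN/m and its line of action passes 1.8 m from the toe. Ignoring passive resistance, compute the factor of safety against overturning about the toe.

3.46

K_a = tan²(45° − 32.0°/2) = 0.3073.
P_a = ½K_aγH² = 0.5×0.3073×16.7×5.6² = 80.46 kN/m, acting at H/3 = 1.867 m above the base.
Overturning moment M_o = P_a × H/3 = 80.46 × 1.867 = 150.2.
Resisting moment M_r = W × 1.8 = 289 × 1.8 = 520.2.
FS_overturning = M_r/M_o = 520.2/150.2 = 3.464.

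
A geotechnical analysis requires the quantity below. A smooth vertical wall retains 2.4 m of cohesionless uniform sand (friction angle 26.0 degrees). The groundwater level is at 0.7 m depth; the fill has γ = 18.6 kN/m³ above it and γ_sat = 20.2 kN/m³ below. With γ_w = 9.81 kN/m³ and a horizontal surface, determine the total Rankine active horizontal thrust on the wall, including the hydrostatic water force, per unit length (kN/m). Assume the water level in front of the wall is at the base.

30.5 kN/m

K_a = tan²(45° − φ/2) = 0.3905.
γ' = 20.2 − 9.81 = 10.39 kN/m³. Depth below WT = 1.7 m.
σ'_h at WT = K_a γ d_w = 5.084 kPa; at base = 5.084 + K_a γ' × 1.7 = 11.98 kPa.
P₁ (0–0.7 m) = ½×5.084×0.7 = 1.779. P₂ (0.7–2.4 m) = ½(5.084+11.98)×1.7 = 14.50.
P_w = ½ γ_w h₂² = 0.5×9.81×1.7² = 14.18. Total = 1.779+14.50+14.18 = 30.46 kN/m.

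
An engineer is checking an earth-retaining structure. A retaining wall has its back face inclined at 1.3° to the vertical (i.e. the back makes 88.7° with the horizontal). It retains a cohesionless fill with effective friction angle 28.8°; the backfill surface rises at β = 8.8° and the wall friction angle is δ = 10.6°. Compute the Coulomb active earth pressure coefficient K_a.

K_a = sin²(α+φ) / [sin²α · sin(α−δ) · (1 + √{sin(φ+δ)sin(φ−β) / (sin(α−δ)sin(α+β))})²].
With α = 88.7°, φ = 28.8°, δ = 10.6°, β = 8.8°: K_a = 0.3708.

0.371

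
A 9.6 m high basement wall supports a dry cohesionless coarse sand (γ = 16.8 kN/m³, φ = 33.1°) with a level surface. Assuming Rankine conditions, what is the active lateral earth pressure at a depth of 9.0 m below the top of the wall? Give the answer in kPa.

44.4 kPa

K_a = (1 − sin φ)/(1 + sin φ) = 0.2936.
σ_h = K_a γ z = 0.2936 × 16.8 × 9.0 = 44.39 kPa.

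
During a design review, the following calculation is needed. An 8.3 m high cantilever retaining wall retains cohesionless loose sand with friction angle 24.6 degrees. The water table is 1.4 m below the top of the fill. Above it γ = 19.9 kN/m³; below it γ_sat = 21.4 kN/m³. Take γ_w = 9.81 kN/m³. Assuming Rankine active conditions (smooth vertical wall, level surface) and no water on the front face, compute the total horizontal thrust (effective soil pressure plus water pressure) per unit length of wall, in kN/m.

K_a = tan²(45° − φ/2) = 0.4121.
γ' = 21.4 − 9.81 = 11.59 kN/m³. Depth below WT = 6.9 m.
σ'_h at WT = K_a γ d_w = 11.48 kPa; at base = 11.48 + K_a γ' × 6.9 = 44.44 kPa.
P₁ (0–1.4 m) = ½×11.48×1.4 = 8.038. P₂ (1.4–8.3 m) = ½(11.48+44.44)×6.9 = 192.9.
P_w = ½ γ_w h₂² = 0.5×9.81×6.9² = 233.5. Total = 8.038+192.9+233.5 = 434.5 kN/m.

435 kN/m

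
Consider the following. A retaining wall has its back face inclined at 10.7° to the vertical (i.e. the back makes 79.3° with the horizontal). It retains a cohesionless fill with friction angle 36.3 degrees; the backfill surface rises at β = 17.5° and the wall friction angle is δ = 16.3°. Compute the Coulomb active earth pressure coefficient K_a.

K_a = sin²(α+φ) / [sin²α · sin(α−δ) · (1 + √{sin(φ+δ)sin(φ−β) / (sin(α−δ)sin(α+β))})²].
With α = 79.3°, φ = 36.3°, δ = 16.3°, β = 17.5°: K_a = 0.3997.

0.400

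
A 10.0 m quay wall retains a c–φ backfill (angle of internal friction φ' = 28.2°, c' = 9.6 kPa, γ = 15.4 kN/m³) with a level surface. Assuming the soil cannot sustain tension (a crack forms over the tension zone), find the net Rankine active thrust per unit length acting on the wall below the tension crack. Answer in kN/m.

173 kN/m

K_a = 0.3582; √K_a = 0.5985.
Tension-crack depth z_c = 2c/(γ√K_a) = 2×9.6/(15.4×0.5985) = 2.083 m.
σ_a at base = K_a γ H − 2c√K_a = 0.3582×15.4×10.0 − 2×9.6×0.5985 = 43.67 kPa.
P_a = ½ × 43.67 × (H − z_c) = 0.5×43.67×7.917 = 172.9 kN/m.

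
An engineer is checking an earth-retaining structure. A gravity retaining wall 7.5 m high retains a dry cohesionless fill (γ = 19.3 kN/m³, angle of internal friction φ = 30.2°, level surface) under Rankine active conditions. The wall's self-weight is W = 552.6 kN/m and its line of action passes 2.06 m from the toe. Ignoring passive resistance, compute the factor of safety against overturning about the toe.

2.54

K_a = tan²(45° − 30.2°/2) = 0.3307.
P_a = ½K_aγH² = 0.5×0.3307×19.3×7.5² = 179.5 kN/m, acting at H/3 = 2.500 m above the base.
Overturning moment M_o = P_a × H/3 = 179.5 × 2.500 = 448.7.
Resisting moment M_r = W × 2.06 = 552.6 × 2.06 = 1138.
FS_overturning = M_r/M_o = 1138/448.7 = 2.537.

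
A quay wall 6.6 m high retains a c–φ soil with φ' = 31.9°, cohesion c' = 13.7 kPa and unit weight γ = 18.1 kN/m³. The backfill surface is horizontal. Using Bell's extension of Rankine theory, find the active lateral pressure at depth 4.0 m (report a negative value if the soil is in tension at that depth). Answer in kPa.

7.12 kPa

K_a = (1 − sin φ)/(1 + sin φ) = 0.3085.
σ_a = K_a γ z − 2c√K_a = 0.3085×18.1×4.0 − 2×13.7×0.5555 = 7.118 kPa.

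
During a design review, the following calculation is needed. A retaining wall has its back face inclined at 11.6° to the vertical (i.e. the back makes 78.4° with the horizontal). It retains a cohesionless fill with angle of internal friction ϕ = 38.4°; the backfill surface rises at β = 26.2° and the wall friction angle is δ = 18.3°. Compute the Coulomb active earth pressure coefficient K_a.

K_a = sin²(α+φ) / [sin²α · sin(α−δ) · (1 + √{sin(φ+δ)sin(φ−β) / (sin(α−δ)sin(α+β))})²].
With α = 78.4°, φ = 38.4°, δ = 18.3°, β = 26.2°: K_a = 0.4500.

0.450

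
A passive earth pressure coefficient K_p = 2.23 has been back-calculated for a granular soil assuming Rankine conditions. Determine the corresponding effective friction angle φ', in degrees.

K_p = (1+sin φ)/(1−sin φ) ⇒ sin φ = (K_p − 1)/(K_p + 1) = 0.3808.
φ = arcsin(0.3808) = 22.38°.

22.4°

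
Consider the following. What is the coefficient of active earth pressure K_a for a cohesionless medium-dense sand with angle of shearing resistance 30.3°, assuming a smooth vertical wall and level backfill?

0.329

K_a = tan²(45° − φ/2) = tan²(29.85°) = 0.3293.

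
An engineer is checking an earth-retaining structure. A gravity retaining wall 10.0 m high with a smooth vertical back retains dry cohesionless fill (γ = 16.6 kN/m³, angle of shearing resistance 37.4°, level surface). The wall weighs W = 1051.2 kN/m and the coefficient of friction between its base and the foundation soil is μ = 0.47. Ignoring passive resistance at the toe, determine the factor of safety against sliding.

K_a = tan²(45° − 37.4°/2) = 0.2443.
P_a = ½K_aγH² = 0.5×0.2443×16.6×10.0² = 202.7 kN/m, acting at H/3 = 3.333 m above the base.
FS_sliding = μW / P_a = 0.47×1051.2 / 202.7 = 2.437.

2.44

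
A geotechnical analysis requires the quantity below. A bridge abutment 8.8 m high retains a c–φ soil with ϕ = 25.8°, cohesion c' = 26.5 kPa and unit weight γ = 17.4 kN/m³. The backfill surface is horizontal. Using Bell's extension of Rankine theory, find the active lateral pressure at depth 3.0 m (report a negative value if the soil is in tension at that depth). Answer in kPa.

-12.7 kPa

K_a = (1 − sin φ)/(1 + sin φ) = 0.3935.
σ_a = K_a γ z − 2c√K_a = 0.3935×17.4×3.0 − 2×26.5×0.6273 = -12.71 kPa.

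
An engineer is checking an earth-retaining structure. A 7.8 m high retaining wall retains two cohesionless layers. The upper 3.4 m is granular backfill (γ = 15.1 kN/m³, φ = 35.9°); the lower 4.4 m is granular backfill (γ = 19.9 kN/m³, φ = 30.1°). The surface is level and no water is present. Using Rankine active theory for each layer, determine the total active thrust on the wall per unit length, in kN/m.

162 kN/m

K_a1 = tan²(45°−35.9°/2) = 0.2607; K_a2 = tan²(45°−30.1°/2) = 0.3320.
Layer 1: σ at base = K_a1 γ₁ h₁ = 13.39 kPa; P₁ = ½×13.39×3.4 = 22.76.
Layer 2: σ_v at top = γ₁h₁ = 51.34; σ_h top = K_a2×51.34 = 17.04; σ_h base = K_a2×(51.34+19.9×4.4) = 46.11.
P₂ = ½(17.04+46.11)×4.4 = 138.9. Total P_a = 22.76+138.9 = 161.7 kN/m.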